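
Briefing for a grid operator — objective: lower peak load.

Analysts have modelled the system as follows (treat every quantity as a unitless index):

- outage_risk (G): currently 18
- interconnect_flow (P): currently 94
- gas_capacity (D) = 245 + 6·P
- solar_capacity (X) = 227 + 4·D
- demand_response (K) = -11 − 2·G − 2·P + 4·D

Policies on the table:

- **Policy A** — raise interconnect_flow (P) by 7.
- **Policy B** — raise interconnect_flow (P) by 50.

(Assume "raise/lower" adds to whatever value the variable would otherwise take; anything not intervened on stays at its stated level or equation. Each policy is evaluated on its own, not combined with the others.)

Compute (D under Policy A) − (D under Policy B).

-258

Policy A (P + 7):
  P = 94 + 7 = 101
  D = 245 + 6·101 = 851
Policy B (P + 50):
  P = 94 + 50 = 144
  D = 245 + 6·144 = 1109
D: 851 − 1109 = -258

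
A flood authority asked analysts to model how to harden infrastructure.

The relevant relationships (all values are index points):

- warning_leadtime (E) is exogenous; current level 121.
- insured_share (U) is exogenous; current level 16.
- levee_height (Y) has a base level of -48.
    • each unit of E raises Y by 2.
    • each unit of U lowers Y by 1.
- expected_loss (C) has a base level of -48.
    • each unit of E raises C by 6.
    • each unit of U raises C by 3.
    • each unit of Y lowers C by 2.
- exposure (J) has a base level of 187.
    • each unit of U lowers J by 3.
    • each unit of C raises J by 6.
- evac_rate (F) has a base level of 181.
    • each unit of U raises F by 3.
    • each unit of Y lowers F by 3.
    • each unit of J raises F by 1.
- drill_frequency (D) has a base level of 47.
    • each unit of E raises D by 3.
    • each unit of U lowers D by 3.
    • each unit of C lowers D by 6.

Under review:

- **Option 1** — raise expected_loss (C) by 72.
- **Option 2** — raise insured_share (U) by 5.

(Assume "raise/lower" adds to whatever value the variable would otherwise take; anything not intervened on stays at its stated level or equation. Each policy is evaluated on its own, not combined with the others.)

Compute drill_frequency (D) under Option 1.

-2290

Option 1 (C + 72):
  E = 121
  U = 16
  Y = -48 + 2·121 − 16 = 178
  C = -48 + 6·121 + 3·16 − 2·178 (+72 from intervention) = 442
  D = 47 + 3·121 − 3·16 − 6·442 = -2290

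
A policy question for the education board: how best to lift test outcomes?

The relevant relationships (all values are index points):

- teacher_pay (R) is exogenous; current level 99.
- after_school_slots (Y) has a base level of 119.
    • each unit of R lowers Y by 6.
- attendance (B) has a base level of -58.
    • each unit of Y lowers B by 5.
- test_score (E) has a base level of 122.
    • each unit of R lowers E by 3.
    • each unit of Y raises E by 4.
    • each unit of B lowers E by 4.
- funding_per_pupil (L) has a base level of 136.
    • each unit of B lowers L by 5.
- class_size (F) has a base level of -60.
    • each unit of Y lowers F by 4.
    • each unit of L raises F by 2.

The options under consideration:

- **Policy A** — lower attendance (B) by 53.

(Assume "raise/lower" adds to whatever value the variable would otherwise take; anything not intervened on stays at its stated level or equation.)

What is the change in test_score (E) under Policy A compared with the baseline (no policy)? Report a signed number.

Baseline:
  R = 99
  Y = 119 − 6·99 = -475
  B = -58 − 5·(-475) = 2317
  E = 122 − 3·99 + 4·(-475) − 4·2317 = -11343
Policy A (B − 53):
  R = 99
  Y = 119 − 6·99 = -475
  B = -58 − 5·(-475) (−53 from intervention) = 2264
  E = 122 − 3·99 + 4·(-475) − 4·2264 = -11131
Change in E: -11131 − (-11343) = 212

212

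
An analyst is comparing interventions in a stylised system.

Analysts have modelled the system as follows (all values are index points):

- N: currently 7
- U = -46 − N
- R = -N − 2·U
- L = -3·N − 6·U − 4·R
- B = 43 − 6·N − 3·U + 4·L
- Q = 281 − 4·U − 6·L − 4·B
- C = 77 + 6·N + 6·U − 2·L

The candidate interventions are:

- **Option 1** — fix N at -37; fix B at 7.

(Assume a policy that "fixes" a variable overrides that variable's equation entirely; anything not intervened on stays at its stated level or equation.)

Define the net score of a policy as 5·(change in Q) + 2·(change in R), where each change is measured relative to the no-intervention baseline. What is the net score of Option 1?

Baseline:
  N = 7
  U = -46 − 7 = -53
  R = 0 − 7 − 2·(-53) = 99
  L = 0 − 3·7 − 6·(-53) − 4·99 = -99
  B = 43 − 6·7 − 3·(-53) + 4·(-99) = -236
  Q = 281 − 4·(-53) − 6·(-99) − 4·(-236) = 2031
Option 1 (N := -37, B := 7):
  N = -37
  U = -46 − (-37) = -9
  R = 0 − (-37) − 2·(-9) = 55
  L = 0 − 3·(-37) − 6·(-9) − 4·55 = -55
  B = 7
  Q = 281 − 4·(-9) − 6·(-55) − 4·7 = 619
ΔQ = 619 − 2031 = -1412; ΔR = 55 − 99 = -44
Score = 5·(-1412) + 2·(-44) = -7148

-7148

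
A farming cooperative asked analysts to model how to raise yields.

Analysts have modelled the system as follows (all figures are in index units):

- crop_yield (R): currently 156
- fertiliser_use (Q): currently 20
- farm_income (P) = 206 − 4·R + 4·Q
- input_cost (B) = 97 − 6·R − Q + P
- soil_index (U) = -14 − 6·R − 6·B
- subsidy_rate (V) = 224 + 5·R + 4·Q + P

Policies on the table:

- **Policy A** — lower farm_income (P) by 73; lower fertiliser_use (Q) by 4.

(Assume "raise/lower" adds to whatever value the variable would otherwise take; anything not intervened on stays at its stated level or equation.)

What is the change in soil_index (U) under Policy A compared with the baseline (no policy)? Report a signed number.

Baseline:
  R = 156
  Q = 20
  P = 206 − 4·156 + 4·20 = -338
  B = 97 − 6·156 − 20 + (-338) = -1197
  U = -14 − 6·156 − 6·(-1197) = 6232
Policy A (P − 73, Q − 4):
  R = 156
  Q = 20 − 4 = 16
  P = 206 − 4·156 + 4·16 (−73 from intervention) = -427
  B = 97 − 6·156 − 16 + (-427) = -1282
  U = -14 − 6·156 − 6·(-1282) = 6742
Change in U: 6742 − 6232 = 510

510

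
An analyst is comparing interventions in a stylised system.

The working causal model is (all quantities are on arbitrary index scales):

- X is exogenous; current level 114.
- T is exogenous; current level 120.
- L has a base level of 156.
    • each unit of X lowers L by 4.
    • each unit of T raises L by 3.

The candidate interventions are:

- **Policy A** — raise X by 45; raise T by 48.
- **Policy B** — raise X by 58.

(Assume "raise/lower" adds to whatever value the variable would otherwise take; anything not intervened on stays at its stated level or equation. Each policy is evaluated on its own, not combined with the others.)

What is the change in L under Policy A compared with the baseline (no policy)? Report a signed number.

-36

Baseline:
  X = 114
  T = 120
  L = 156 − 4·114 + 3·120 = 60
Policy A (X + 45, T + 48):
  X = 114 + 45 = 159
  T = 120 + 48 = 168
  L = 156 − 4·159 + 3·168 = 24
Change in L: 24 − 60 = -36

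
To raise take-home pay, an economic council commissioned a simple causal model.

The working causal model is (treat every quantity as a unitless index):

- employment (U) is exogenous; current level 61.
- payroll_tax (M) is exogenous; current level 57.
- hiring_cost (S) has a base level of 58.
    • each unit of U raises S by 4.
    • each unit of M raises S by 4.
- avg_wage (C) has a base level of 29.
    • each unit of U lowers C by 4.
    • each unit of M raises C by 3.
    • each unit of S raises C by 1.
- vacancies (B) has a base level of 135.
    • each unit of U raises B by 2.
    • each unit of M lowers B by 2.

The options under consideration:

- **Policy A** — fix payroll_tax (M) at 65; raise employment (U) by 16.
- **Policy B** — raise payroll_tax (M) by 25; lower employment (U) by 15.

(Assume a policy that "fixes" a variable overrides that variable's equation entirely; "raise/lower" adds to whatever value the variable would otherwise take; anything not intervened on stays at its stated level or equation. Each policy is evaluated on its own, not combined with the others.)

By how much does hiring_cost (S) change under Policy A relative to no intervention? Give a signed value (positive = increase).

Baseline:
  U = 61
  M = 57
  S = 58 + 4·61 + 4·57 = 530
Policy A (M := 65, U + 16):
  U = 61 + 16 = 77
  M = 65
  S = 58 + 4·77 + 4·65 = 626
Change in S: 626 − 530 = 96

96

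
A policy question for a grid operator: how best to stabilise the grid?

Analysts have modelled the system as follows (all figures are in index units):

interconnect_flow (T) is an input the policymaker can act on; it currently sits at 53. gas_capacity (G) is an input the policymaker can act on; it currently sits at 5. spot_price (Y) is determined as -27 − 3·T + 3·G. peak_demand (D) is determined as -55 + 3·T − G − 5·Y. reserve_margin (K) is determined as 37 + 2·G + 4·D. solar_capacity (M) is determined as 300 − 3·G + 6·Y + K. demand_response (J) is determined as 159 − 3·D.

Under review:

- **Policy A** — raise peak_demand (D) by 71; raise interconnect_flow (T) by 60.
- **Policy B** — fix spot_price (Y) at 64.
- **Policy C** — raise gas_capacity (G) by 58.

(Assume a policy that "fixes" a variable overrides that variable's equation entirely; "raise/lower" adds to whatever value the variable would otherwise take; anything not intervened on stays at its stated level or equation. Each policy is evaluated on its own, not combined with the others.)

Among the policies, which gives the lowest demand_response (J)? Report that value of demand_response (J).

-6156

Policy A (D + 71, T + 60):
  T = 53 + 60 = 113
  G = 5
  Y = -27 − 3·113 + 3·5 = -351
  D = -55 + 3·113 − 5 − 5·(-351) (+71 from intervention) = 2105
  J = 159 − 3·2105 = -6156
Policy B (Y := 64):
  T = 53
  G = 5
  Y = 64
  D = -55 + 3·53 − 5 − 5·64 = -221
  J = 159 − 3·(-221) = 822
Policy C (G + 58):
  T = 53
  G = 5 + 58 = 63
  Y = -27 − 3·53 + 3·63 = 3
  D = -55 + 3·53 − 63 − 5·3 = 26
  J = 159 − 3·26 = 81
Comparing — Policy A: J=-6156, Policy B: J=822, Policy C: J=81. Lowest is -6156 (Policy A).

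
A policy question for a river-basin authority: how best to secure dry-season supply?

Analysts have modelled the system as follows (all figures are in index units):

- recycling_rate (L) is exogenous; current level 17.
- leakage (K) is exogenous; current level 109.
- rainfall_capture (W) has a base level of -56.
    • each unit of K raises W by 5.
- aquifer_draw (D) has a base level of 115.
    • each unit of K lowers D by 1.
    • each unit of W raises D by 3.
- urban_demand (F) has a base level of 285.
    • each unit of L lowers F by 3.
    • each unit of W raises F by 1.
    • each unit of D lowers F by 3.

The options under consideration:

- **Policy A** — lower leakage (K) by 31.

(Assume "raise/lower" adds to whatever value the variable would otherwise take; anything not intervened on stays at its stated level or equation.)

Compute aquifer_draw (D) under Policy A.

1039

Policy A (K − 31):
  K = 109 − 31 = 78
  W = -56 + 5·78 = 334
  D = 115 − 78 + 3·334 = 1039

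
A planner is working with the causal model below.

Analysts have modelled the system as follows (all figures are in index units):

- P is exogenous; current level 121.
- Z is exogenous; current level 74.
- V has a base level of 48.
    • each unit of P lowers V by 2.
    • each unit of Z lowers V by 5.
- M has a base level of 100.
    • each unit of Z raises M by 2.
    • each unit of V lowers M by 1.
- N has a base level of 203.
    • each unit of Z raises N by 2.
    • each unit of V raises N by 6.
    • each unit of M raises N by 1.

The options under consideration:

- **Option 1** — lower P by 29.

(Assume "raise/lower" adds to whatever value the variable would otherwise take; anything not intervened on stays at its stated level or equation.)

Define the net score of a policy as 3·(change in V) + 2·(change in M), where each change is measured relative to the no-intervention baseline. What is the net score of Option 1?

58

Baseline:
  P = 121
  Z = 74
  V = 48 − 2·121 − 5·74 = -564
  M = 100 + 2·74 − (-564) = 812
Option 1 (P − 29):
  P = 121 − 29 = 92
  Z = 74
  V = 48 − 2·92 − 5·74 = -506
  M = 100 + 2·74 − (-506) = 754
ΔV = -506 − (-564) = 58; ΔM = 754 − 812 = -58
Score = 3·58 + 2·(-58) = 58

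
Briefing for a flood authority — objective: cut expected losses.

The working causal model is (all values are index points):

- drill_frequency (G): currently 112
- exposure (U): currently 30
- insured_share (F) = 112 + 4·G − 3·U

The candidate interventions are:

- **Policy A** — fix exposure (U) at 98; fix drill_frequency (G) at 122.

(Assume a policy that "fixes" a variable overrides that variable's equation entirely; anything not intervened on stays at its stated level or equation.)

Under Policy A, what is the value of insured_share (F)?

Policy A (U := 98, G := 122):
  G = 122
  U = 98
  F = 112 + 4·122 − 3·98 = 306

306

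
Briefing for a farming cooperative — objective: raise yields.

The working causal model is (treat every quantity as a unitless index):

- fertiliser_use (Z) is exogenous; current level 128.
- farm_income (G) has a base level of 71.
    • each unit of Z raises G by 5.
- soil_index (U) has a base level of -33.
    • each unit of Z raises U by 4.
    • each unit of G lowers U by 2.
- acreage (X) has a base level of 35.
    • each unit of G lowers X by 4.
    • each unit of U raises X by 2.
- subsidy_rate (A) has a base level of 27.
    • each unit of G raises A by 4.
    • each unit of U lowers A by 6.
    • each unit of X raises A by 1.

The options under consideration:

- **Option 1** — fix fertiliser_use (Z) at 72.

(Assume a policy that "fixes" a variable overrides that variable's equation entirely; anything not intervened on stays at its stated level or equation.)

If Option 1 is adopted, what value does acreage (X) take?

-2903

Option 1 (Z := 72):
  Z = 72
  G = 71 + 5·72 = 431
  U = -33 + 4·72 − 2·431 = -607
  X = 35 − 4·431 + 2·(-607) = -2903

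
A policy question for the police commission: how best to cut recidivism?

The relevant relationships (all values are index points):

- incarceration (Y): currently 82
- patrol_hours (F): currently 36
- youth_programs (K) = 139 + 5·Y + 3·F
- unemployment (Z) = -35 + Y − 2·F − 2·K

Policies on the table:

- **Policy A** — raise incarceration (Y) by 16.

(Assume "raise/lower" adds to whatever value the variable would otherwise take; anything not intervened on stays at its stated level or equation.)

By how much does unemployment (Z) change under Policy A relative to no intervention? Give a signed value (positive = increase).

Baseline:
  Y = 82
  F = 36
  K = 139 + 5·82 + 3·36 = 657
  Z = -35 + 82 − 2·36 − 2·657 = -1339
Policy A (Y + 16):
  Y = 82 + 16 = 98
  F = 36
  K = 139 + 5·98 + 3·36 = 737
  Z = -35 + 98 − 2·36 − 2·737 = -1483
Change in Z: -1483 − (-1339) = -144

-144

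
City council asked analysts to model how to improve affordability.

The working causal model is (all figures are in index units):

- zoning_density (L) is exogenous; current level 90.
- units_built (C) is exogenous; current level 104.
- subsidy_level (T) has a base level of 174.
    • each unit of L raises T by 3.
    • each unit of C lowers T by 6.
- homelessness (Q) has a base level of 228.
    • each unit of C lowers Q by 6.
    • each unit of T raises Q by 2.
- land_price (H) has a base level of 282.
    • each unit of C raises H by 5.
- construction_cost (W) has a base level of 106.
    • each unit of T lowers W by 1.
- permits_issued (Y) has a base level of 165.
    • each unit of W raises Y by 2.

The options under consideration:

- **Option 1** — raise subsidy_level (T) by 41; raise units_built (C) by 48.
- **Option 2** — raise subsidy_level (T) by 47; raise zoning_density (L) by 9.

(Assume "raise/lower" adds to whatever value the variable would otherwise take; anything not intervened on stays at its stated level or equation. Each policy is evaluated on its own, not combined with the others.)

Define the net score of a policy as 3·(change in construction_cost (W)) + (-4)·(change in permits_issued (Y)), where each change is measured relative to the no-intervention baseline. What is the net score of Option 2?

Baseline:
  L = 90
  C = 104
  T = 174 + 3·90 − 6·104 = -180
  W = 106 − (-180) = 286
  Y = 165 + 2·286 = 737
Option 2 (T + 47, L + 9):
  L = 90 + 9 = 99
  C = 104
  T = 174 + 3·99 − 6·104 (+47 from intervention) = -106
  W = 106 − (-106) = 212
  Y = 165 + 2·212 = 589
ΔW = 212 − 286 = -74; ΔY = 589 − 737 = -148
Score = 3·(-74) + (-4)·(-148) = 370

370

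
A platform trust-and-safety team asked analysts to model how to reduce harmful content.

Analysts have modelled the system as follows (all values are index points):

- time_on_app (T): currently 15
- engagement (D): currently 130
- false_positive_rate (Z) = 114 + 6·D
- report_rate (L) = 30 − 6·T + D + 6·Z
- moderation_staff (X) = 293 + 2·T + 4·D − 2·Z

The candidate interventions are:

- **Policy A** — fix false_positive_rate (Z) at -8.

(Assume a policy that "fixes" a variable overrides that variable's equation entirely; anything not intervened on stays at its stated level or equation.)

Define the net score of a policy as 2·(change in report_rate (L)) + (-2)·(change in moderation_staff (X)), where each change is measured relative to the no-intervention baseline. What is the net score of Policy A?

-14432

Baseline:
  T = 15
  D = 130
  Z = 114 + 6·130 = 894
  L = 30 − 6·15 + 130 + 6·894 = 5434
  X = 293 + 2·15 + 4·130 − 2·894 = -945
Policy A (Z := -8):
  T = 15
  D = 130
  Z = -8
  L = 30 − 6·15 + 130 + 6·(-8) = 22
  X = 293 + 2·15 + 4·130 − 2·(-8) = 859
ΔL = 22 − 5434 = -5412; ΔX = 859 − (-945) = 1804
Score = 2·(-5412) + (-2)·1804 = -14432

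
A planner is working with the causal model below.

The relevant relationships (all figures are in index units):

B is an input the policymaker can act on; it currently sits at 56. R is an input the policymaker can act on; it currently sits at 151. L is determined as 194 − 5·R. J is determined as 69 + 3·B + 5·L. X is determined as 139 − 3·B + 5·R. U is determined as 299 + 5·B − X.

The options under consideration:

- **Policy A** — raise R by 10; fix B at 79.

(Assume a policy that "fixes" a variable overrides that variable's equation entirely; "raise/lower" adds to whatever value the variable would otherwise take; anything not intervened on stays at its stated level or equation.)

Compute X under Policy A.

Policy A (R + 10, B := 79):
  B = 79
  R = 151 + 10 = 161
  X = 139 − 3·79 + 5·161 = 707

707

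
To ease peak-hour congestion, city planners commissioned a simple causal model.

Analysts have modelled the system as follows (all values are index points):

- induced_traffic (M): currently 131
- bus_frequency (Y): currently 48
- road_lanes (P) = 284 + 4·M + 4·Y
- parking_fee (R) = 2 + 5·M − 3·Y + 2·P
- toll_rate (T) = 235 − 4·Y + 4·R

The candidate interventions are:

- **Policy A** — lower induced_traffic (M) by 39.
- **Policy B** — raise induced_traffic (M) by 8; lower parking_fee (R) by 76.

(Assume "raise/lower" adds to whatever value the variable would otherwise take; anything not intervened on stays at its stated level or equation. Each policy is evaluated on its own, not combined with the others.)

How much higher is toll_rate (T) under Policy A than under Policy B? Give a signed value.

Policy A (M − 39):
  M = 131 − 39 = 92
  Y = 48
  P = 284 + 4·92 + 4·48 = 844
  R = 2 + 5·92 − 3·48 + 2·844 = 2006
  T = 235 − 4·48 + 4·2006 = 8067
Policy B (M + 8, R − 76):
  M = 131 + 8 = 139
  Y = 48
  P = 284 + 4·139 + 4·48 = 1032
  R = 2 + 5·139 − 3·48 + 2·1032 (−76 from intervention) = 2541
  T = 235 − 4·48 + 4·2541 = 10207
T: 8067 − 10207 = -2140

-2140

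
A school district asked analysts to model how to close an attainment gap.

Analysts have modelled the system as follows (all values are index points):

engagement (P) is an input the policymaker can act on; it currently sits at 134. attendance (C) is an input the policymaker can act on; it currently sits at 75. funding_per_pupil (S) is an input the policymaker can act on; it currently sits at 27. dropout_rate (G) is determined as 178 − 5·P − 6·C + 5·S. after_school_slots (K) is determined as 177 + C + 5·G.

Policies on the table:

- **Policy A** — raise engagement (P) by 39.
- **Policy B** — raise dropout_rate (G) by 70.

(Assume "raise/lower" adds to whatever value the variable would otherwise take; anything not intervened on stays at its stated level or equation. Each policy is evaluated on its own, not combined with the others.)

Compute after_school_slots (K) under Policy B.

-3433

Policy B (G + 70):
  P = 134
  C = 75
  S = 27
  G = 178 − 5·134 − 6·75 + 5·27 (+70 from intervention) = -737
  K = 177 + 75 + 5·(-737) = -3433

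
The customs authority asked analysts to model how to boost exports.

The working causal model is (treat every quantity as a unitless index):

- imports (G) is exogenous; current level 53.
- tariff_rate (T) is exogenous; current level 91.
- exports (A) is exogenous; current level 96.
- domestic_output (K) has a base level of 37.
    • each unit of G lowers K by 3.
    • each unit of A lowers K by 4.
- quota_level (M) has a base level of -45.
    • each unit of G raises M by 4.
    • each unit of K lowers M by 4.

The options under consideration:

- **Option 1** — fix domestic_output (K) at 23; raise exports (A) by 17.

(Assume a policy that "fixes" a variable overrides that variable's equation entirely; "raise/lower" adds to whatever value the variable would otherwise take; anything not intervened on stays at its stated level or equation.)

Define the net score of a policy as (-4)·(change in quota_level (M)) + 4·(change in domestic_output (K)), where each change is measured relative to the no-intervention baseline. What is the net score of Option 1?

10580

Baseline:
  G = 53
  A = 96
  K = 37 − 3·53 − 4·96 = -506
  M = -45 + 4·53 − 4·(-506) = 2191
Option 1 (K := 23, A + 17):
  G = 53
  A = 96 + 17 = 113
  K = 23
  M = -45 + 4·53 − 4·23 = 75
ΔM = 75 − 2191 = -2116; ΔK = 23 − (-506) = 529
Score = (-4)·(-2116) + 4·529 = 10580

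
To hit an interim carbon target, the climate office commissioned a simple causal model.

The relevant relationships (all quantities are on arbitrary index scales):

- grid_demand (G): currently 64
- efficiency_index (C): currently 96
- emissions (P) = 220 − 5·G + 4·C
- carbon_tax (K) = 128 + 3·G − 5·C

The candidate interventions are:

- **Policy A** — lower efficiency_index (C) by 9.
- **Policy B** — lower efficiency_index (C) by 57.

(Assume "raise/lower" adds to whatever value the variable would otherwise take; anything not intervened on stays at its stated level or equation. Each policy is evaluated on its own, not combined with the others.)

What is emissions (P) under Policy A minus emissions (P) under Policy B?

192

Policy A (C − 9):
  G = 64
  C = 96 − 9 = 87
  P = 220 − 5·64 + 4·87 = 248
Policy B (C − 57):
  G = 64
  C = 96 − 57 = 39
  P = 220 − 5·64 + 4·39 = 56
P: 248 − 56 = 192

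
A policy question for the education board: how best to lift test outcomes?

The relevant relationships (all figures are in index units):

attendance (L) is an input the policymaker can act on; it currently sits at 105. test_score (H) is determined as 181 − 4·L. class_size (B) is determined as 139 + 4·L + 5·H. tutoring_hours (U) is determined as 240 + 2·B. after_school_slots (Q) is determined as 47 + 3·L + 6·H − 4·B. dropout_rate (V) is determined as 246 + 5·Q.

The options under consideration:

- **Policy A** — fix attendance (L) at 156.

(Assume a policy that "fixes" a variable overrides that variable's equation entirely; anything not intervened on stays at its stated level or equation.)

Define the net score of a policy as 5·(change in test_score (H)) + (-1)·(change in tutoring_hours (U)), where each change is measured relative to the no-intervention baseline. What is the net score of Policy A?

612

Baseline:
  L = 105
  H = 181 − 4·105 = -239
  B = 139 + 4·105 + 5·(-239) = -636
  U = 240 + 2·(-636) = -1032
Policy A (L := 156):
  L = 156
  H = 181 − 4·156 = -443
  B = 139 + 4·156 + 5·(-443) = -1452
  U = 240 + 2·(-1452) = -2664
ΔH = -443 − (-239) = -204; ΔU = -2664 − (-1032) = -1632
Score = 5·(-204) + (-1)·(-1632) = 612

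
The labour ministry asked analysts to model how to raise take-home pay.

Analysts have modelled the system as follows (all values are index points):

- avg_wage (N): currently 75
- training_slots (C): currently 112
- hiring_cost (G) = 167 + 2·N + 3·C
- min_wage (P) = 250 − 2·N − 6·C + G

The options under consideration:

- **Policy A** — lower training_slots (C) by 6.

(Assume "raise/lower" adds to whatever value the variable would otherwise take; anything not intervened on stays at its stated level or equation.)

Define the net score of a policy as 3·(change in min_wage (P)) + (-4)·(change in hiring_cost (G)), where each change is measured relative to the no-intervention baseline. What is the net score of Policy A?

126

Baseline:
  N = 75
  C = 112
  G = 167 + 2·75 + 3·112 = 653
  P = 250 − 2·75 − 6·112 + 653 = 81
Policy A (C − 6):
  N = 75
  C = 112 − 6 = 106
  G = 167 + 2·75 + 3·106 = 635
  P = 250 − 2·75 − 6·106 + 635 = 99
ΔP = 99 − 81 = 18; ΔG = 635 − 653 = -18
Score = 3·18 + (-4)·(-18) = 126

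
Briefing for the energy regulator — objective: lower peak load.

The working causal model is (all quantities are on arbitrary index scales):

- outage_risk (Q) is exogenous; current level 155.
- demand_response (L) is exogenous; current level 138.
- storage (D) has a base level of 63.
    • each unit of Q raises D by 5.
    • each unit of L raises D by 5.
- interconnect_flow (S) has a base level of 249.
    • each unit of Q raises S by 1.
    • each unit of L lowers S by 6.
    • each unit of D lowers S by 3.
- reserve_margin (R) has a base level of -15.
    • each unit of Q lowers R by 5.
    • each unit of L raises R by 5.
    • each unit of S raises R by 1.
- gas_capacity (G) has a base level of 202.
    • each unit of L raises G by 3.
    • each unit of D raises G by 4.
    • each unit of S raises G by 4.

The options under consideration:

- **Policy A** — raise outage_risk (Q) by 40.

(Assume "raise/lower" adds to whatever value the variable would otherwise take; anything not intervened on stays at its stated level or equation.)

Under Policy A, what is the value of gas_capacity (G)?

Policy A (Q + 40):
  Q = 155 + 40 = 195
  L = 138
  D = 63 + 5·195 + 5·138 = 1728
  S = 249 + 195 − 6·138 − 3·1728 = -5568
  G = 202 + 3·138 + 4·1728 + 4·(-5568) = -14744

-14744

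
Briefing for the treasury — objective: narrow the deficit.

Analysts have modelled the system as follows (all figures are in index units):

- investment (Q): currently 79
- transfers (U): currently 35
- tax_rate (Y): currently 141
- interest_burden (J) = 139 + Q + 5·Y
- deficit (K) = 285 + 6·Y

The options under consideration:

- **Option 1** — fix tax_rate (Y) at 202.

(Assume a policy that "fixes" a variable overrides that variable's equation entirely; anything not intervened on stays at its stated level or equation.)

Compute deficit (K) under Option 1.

Option 1 (Y := 202):
  Y = 202
  K = 285 + 6·202 = 1497

1497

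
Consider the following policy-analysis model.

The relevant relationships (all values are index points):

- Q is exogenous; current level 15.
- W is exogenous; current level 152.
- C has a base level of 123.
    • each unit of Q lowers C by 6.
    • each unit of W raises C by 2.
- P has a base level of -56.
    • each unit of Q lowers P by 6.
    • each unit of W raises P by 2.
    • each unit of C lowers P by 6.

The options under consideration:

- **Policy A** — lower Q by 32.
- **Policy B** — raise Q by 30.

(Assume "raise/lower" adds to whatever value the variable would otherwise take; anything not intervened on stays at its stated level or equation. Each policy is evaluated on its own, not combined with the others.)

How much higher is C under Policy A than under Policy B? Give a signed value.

Policy A (Q − 32):
  Q = 15 − 32 = -17
  W = 152
  C = 123 − 6·(-17) + 2·152 = 529
Policy B (Q + 30):
  Q = 15 + 30 = 45
  W = 152
  C = 123 − 6·45 + 2·152 = 157
C: 529 − 157 = 372

372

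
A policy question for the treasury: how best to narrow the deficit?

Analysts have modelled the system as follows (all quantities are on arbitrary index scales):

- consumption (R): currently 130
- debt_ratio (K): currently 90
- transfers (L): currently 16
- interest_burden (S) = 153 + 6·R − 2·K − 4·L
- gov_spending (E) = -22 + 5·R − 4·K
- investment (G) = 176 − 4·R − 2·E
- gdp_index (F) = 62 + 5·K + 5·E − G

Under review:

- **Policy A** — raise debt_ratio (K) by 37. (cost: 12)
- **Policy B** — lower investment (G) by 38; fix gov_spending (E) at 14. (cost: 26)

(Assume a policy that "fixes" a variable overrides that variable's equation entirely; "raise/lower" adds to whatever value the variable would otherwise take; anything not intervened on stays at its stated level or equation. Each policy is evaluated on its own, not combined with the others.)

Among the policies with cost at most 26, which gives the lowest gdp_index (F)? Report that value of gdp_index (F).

Policy A (K + 37):
  R = 130
  K = 90 + 37 = 127
  E = -22 + 5·130 − 4·127 = 120
  G = 176 − 4·130 − 2·120 = -584
  F = 62 + 5·127 + 5·120 − (-584) = 1881
Policy B (G − 38, E := 14):
  R = 130
  K = 90
  E = 14
  G = 176 − 4·130 − 2·14 (−38 from intervention) = -410
  F = 62 + 5·90 + 5·14 − (-410) = 992
Comparing — Policy A: F=1881, Policy B: F=992. Lowest is 992 (Policy B).

992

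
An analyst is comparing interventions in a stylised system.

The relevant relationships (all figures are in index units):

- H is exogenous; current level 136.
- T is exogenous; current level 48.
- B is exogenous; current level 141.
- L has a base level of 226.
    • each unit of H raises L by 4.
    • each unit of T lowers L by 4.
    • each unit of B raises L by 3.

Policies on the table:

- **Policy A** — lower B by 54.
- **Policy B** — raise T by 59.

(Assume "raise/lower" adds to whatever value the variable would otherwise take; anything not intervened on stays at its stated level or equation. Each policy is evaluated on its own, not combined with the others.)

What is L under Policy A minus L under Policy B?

74

Policy A (B − 54):
  H = 136
  T = 48
  B = 141 − 54 = 87
  L = 226 + 4·136 − 4·48 + 3·87 = 839
Policy B (T + 59):
  H = 136
  T = 48 + 59 = 107
  B = 141
  L = 226 + 4·136 − 4·107 + 3·141 = 765
L: 839 − 765 = 74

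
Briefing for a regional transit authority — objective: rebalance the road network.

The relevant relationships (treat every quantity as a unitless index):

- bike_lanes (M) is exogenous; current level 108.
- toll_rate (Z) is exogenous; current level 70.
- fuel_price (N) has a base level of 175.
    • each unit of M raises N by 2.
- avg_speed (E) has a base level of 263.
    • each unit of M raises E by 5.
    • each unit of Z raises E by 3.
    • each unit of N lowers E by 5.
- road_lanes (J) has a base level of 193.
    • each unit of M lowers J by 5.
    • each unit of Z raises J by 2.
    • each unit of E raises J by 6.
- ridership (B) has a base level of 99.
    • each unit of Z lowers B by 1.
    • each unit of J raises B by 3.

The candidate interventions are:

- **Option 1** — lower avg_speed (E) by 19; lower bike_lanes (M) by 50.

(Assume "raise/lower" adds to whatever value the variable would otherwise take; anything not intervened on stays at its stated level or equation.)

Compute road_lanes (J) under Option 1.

-4223

Option 1 (E − 19, M − 50):
  M = 108 − 50 = 58
  Z = 70
  N = 175 + 2·58 = 291
  E = 263 + 5·58 + 3·70 − 5·291 (−19 from intervention) = -711
  J = 193 − 5·58 + 2·70 + 6·(-711) = -4223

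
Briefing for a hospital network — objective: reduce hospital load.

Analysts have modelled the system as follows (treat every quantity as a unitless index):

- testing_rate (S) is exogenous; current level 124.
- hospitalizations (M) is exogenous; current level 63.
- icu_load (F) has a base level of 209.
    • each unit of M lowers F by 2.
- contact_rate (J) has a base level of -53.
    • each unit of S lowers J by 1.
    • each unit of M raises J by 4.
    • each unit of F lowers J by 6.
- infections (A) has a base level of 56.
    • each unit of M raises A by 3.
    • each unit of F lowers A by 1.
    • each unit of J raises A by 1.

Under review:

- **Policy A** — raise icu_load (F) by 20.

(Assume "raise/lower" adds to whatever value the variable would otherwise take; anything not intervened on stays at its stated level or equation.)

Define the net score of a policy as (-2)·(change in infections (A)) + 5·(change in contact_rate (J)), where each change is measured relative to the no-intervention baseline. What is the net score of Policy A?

-320

Baseline:
  S = 124
  M = 63
  F = 209 − 2·63 = 83
  J = -53 − 124 + 4·63 − 6·83 = -423
  A = 56 + 3·63 − 83 + (-423) = -261
Policy A (F + 20):
  S = 124
  M = 63
  F = 209 − 2·63 (+20 from intervention) = 103
  J = -53 − 124 + 4·63 − 6·103 = -543
  A = 56 + 3·63 − 103 + (-543) = -401
ΔA = -401 − (-261) = -140; ΔJ = -543 − (-423) = -120
Score = (-2)·(-140) + 5·(-120) = -320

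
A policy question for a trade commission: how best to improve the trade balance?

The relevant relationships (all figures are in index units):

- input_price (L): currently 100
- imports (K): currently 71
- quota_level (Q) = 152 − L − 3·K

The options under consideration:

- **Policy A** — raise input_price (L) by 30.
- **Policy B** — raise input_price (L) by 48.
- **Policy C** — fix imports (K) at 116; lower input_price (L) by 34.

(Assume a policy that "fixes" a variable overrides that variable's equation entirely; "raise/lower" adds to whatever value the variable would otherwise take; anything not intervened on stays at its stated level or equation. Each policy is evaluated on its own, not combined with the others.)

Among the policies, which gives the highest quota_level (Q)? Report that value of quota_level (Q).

-191

Policy A (L + 30):
  L = 100 + 30 = 130
  K = 71
  Q = 152 − 130 − 3·71 = -191
Policy B (L + 48):
  L = 100 + 48 = 148
  K = 71
  Q = 152 − 148 − 3·71 = -209
Policy C (K := 116, L − 34):
  L = 100 − 34 = 66
  K = 116
  Q = 152 − 66 − 3·116 = -262
Comparing — Policy A: Q=-191, Policy B: Q=-209, Policy C: Q=-262. Highest is -191 (Policy A).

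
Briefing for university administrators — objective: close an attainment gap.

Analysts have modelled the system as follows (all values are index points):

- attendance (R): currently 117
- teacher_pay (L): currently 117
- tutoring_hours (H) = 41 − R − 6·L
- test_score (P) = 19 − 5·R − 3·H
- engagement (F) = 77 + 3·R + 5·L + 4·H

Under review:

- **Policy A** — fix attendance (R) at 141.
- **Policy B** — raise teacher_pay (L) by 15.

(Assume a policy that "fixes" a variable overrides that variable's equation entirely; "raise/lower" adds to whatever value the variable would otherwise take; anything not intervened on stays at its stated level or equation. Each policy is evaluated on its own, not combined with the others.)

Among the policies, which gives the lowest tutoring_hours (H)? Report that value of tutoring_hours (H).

Policy A (R := 141):
  R = 141
  L = 117
  H = 41 − 141 − 6·117 = -802
Policy B (L + 15):
  R = 117
  L = 117 + 15 = 132
  H = 41 − 117 − 6·132 = -868
Comparing — Policy A: H=-802, Policy B: H=-868. Lowest is -868 (Policy B).

-868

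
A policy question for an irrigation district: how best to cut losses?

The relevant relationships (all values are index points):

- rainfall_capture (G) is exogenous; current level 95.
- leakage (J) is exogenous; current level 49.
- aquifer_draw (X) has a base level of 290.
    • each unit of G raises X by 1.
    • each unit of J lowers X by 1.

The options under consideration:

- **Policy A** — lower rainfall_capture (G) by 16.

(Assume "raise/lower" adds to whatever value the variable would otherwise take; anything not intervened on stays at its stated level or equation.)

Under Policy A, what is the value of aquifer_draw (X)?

320

Policy A (G − 16):
  G = 95 − 16 = 79
  J = 49
  X = 290 + 79 − 49 = 320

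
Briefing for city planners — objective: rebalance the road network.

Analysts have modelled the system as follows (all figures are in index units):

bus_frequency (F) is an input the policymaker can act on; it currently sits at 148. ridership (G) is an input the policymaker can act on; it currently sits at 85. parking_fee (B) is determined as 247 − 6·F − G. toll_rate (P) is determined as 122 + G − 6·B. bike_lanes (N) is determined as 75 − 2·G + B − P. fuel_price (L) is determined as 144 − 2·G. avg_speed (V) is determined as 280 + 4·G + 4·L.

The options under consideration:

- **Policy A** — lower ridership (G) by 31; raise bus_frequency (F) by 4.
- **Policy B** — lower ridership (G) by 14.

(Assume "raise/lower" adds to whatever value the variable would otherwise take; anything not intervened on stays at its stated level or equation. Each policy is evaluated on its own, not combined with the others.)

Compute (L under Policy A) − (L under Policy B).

34

Policy A (G − 31, F + 4):
  G = 85 − 31 = 54
  L = 144 − 2·54 = 36
Policy B (G − 14):
  G = 85 − 14 = 71
  L = 144 − 2·71 = 2
L: 36 − 2 = 34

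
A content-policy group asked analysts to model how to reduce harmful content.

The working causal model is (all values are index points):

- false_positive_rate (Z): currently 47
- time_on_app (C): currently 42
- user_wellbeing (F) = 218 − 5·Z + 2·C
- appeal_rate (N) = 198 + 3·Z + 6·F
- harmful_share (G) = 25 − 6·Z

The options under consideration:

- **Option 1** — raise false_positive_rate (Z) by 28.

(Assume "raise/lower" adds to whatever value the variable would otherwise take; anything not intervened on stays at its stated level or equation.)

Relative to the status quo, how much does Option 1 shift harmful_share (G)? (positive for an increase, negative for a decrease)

Baseline:
  Z = 47
  G = 25 − 6·47 = -257
Option 1 (Z + 28):
  Z = 47 + 28 = 75
  G = 25 − 6·75 = -425
Change in G: -425 − (-257) = -168

-168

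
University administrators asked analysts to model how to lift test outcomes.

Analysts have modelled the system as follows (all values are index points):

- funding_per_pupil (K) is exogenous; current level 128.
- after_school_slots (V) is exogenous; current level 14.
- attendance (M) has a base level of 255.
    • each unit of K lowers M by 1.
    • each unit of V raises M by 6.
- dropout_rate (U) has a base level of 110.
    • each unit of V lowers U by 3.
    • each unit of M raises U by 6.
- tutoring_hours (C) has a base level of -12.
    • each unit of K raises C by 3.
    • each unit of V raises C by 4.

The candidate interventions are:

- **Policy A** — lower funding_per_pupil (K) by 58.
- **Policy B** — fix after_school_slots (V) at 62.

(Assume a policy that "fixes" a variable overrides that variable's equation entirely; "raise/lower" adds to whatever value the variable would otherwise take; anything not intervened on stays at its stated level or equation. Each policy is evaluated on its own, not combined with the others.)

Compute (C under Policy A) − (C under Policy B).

-366

Policy A (K − 58):
  K = 128 − 58 = 70
  V = 14
  C = -12 + 3·70 + 4·14 = 254
Policy B (V := 62):
  K = 128
  V = 62
  C = -12 + 3·128 + 4·62 = 620
C: 254 − 620 = -366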